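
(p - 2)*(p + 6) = p^2 + 4*p - 12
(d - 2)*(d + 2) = d^2 - 4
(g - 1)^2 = g^2 - 2*g + 1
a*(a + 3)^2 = a^3 + 6*a^2 + 9*a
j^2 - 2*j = j*(j - 2)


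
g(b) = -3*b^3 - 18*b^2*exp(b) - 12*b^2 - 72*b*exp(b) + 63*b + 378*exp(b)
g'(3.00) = -3705.40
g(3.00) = 0.00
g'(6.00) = -399799.51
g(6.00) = -283909.01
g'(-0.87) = 238.92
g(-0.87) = 116.98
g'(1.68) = 393.02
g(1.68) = 1164.32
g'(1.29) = 513.76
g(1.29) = 981.83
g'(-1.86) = 145.72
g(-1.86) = -69.39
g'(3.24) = -6055.45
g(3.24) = -1153.42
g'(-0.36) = 309.46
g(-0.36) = 256.08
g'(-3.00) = 77.30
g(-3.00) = -194.49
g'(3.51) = -9994.07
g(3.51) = -3283.59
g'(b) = -18*b^2*exp(b) - 9*b^2 - 108*b*exp(b) - 24*b + 306*exp(b) + 63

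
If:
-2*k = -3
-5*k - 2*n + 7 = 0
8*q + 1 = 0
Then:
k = 3/2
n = -1/4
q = -1/8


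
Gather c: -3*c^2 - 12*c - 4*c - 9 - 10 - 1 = -3*c^2 - 16*c - 20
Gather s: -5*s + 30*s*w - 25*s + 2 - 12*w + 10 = s*(30*w - 30) - 12*w + 12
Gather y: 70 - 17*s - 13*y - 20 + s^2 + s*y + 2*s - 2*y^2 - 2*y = s^2 - 15*s - 2*y^2 + y*(s - 15) + 50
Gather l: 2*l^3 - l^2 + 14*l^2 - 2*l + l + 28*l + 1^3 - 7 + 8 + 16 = 2*l^3 + 13*l^2 + 27*l + 18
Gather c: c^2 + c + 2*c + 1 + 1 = c^2 + 3*c + 2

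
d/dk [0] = 0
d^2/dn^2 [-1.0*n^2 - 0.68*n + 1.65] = -2.00000000000000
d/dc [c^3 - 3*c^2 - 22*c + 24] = 3*c^2 - 6*c - 22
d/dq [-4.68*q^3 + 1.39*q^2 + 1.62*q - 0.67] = -14.04*q^2 + 2.78*q + 1.62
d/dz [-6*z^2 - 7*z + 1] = -12*z - 7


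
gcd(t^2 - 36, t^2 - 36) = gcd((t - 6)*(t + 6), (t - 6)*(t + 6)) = t^2 - 36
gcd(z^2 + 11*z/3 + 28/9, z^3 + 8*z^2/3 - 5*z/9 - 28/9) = z^2 + 11*z/3 + 28/9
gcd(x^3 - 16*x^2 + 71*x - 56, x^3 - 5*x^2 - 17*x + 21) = x^2 - 8*x + 7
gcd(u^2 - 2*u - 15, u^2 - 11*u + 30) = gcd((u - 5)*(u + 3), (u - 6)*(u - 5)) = u - 5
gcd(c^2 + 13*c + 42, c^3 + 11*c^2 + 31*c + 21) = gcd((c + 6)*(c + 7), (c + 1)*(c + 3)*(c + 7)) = c + 7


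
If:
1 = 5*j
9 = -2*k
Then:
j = 1/5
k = -9/2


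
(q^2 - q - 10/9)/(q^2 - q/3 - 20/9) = (3*q + 2)/(3*q + 4)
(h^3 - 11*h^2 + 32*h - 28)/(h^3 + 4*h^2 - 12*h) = (h^2 - 9*h + 14)/(h*(h + 6))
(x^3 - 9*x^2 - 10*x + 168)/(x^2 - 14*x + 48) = (x^2 - 3*x - 28)/(x - 8)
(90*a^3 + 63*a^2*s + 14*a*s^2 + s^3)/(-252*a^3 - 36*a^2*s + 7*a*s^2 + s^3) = (15*a^2 + 8*a*s + s^2)/(-42*a^2 + a*s + s^2)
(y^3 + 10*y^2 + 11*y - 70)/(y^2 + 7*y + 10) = (y^2 + 5*y - 14)/(y + 2)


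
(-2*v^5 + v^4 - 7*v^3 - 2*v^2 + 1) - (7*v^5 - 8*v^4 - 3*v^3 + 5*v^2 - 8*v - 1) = -9*v^5 + 9*v^4 - 4*v^3 - 7*v^2 + 8*v + 2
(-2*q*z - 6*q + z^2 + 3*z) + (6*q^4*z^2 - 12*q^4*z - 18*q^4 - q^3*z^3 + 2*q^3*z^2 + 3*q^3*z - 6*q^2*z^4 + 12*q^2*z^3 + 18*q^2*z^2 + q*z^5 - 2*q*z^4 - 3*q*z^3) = 6*q^4*z^2 - 12*q^4*z - 18*q^4 - q^3*z^3 + 2*q^3*z^2 + 3*q^3*z - 6*q^2*z^4 + 12*q^2*z^3 + 18*q^2*z^2 + q*z^5 - 2*q*z^4 - 3*q*z^3 - 2*q*z - 6*q + z^2 + 3*z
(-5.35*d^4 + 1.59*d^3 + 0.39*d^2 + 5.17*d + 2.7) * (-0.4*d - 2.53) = 2.14*d^5 + 12.8995*d^4 - 4.1787*d^3 - 3.0547*d^2 - 14.1601*d - 6.831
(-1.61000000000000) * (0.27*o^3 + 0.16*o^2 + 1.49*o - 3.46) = -0.4347*o^3 - 0.2576*o^2 - 2.3989*o + 5.5706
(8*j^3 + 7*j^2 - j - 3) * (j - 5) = 8*j^4 - 33*j^3 - 36*j^2 + 2*j + 15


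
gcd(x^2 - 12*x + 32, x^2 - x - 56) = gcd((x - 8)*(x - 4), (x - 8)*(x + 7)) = x - 8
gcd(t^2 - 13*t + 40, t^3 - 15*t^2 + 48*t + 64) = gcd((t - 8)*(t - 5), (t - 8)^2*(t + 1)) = t - 8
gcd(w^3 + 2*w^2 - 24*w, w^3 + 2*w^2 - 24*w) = w^3 + 2*w^2 - 24*w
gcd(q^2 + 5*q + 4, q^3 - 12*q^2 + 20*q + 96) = 1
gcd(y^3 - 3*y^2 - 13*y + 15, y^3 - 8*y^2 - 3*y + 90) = y^2 - 2*y - 15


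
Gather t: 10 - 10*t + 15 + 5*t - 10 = 15 - 5*t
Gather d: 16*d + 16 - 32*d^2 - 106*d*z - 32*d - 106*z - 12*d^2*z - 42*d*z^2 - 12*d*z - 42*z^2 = d^2*(-12*z - 32) + d*(-42*z^2 - 118*z - 16) - 42*z^2 - 106*z + 16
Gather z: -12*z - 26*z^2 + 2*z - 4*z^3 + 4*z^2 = -4*z^3 - 22*z^2 - 10*z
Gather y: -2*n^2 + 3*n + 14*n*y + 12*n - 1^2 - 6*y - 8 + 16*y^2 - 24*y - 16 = -2*n^2 + 15*n + 16*y^2 + y*(14*n - 30) - 25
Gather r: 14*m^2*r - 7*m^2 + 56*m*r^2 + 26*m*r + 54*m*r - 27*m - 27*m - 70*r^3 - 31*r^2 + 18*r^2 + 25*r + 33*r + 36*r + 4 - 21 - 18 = -7*m^2 - 54*m - 70*r^3 + r^2*(56*m - 13) + r*(14*m^2 + 80*m + 94) - 35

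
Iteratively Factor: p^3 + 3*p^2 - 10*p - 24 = (p + 2)*(p^2 + p - 12) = (p - 3)*(p + 2)*(p + 4)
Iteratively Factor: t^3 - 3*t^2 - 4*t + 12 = (t - 2)*(t^2 - t - 6) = (t - 3)*(t - 2)*(t + 2)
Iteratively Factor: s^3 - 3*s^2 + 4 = (s - 2)*(s^2 - s - 2) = (s - 2)^2*(s + 1)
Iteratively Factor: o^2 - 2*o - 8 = (o + 2)*(o - 4)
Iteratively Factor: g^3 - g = (g - 1)*(g^2 + g) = (g - 1)*(g + 1)*(g)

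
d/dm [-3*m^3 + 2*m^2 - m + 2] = -9*m^2 + 4*m - 1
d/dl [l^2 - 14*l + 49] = 2*l - 14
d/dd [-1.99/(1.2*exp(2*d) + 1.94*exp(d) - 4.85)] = (4.776*exp(d) + 3.8606)*exp(d)/(1.2*exp(2*d) + 1.94*exp(d) - 4.85)^2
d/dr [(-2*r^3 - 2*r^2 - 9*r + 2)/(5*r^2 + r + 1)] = (-10*r^4 - 4*r^3 + 37*r^2 - 24*r - 11)/(25*r^4 + 10*r^3 + 11*r^2 + 2*r + 1)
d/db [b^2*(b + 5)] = b*(3*b + 10)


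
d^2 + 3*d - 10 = (d - 2)*(d + 5)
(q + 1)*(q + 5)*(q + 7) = q^3 + 13*q^2 + 47*q + 35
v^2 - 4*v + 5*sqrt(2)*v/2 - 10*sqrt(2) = (v - 4)*(v + 5*sqrt(2)/2)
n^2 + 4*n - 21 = (n - 3)*(n + 7)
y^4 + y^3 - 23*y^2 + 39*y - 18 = (y - 3)*(y - 1)^2*(y + 6)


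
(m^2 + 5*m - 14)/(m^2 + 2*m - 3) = (m^2 + 5*m - 14)/(m^2 + 2*m - 3)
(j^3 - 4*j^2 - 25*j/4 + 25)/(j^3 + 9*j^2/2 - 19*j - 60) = (j - 5/2)/(j + 6)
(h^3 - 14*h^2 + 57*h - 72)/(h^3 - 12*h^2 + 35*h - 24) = (h - 3)/(h - 1)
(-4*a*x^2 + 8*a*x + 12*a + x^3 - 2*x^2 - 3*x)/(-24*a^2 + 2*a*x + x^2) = (x^2 - 2*x - 3)/(6*a + x)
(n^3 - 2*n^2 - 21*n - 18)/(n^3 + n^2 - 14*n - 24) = (n^2 - 5*n - 6)/(n^2 - 2*n - 8)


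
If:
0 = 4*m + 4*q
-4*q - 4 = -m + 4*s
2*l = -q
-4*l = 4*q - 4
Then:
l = -1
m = -2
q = 2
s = -7/2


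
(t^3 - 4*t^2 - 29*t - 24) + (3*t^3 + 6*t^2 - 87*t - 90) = 4*t^3 + 2*t^2 - 116*t - 114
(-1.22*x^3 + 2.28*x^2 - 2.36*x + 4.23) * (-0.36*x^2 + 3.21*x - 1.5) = 0.4392*x^5 - 4.737*x^4 + 9.9984*x^3 - 12.5184*x^2 + 17.1183*x - 6.345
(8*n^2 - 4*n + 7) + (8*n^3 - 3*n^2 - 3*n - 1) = 8*n^3 + 5*n^2 - 7*n + 6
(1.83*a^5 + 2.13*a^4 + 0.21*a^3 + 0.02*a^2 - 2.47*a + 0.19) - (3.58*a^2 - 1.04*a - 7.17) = 1.83*a^5 + 2.13*a^4 + 0.21*a^3 - 3.56*a^2 - 1.43*a + 7.36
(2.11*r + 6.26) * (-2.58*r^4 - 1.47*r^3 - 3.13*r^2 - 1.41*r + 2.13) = -5.4438*r^5 - 19.2525*r^4 - 15.8065*r^3 - 22.5689*r^2 - 4.3323*r + 13.3338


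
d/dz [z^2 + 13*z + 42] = 2*z + 13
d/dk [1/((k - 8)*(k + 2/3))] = 6*(11 - 3*k)/(9*k^4 - 132*k^3 + 388*k^2 + 704*k + 256)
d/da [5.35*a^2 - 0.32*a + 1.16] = 10.7*a - 0.32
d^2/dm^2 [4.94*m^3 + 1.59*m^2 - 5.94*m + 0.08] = 29.64*m + 3.18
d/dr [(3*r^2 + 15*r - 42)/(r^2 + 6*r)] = 3*(r^2 + 28*r + 84)/(r^2*(r^2 + 12*r + 36))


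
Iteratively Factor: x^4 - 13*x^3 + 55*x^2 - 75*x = (x - 5)*(x^3 - 8*x^2 + 15*x) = x*(x - 5)*(x^2 - 8*x + 15) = x*(x - 5)^2*(x - 3)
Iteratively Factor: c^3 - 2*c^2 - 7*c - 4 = (c + 1)*(c^2 - 3*c - 4) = (c - 4)*(c + 1)*(c + 1)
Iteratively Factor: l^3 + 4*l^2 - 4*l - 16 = (l + 2)*(l^2 + 2*l - 8) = (l + 2)*(l + 4)*(l - 2)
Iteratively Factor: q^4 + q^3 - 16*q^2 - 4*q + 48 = (q + 4)*(q^3 - 3*q^2 - 4*q + 12) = (q + 2)*(q + 4)*(q^2 - 5*q + 6) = (q - 3)*(q + 2)*(q + 4)*(q - 2)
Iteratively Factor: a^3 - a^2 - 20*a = (a - 5)*(a^2 + 4*a) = a*(a - 5)*(a + 4)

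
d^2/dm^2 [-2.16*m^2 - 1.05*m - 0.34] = -4.32000000000000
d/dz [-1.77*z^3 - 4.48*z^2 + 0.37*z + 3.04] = -5.31*z^2 - 8.96*z + 0.37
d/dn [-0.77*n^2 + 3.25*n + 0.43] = 3.25 - 1.54*n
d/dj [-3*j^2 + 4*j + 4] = 4 - 6*j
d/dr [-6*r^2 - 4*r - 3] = -12*r - 4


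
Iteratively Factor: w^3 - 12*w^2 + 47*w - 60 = (w - 5)*(w^2 - 7*w + 12) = (w - 5)*(w - 4)*(w - 3)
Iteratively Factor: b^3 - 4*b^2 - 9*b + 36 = (b - 4)*(b^2 - 9) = (b - 4)*(b - 3)*(b + 3)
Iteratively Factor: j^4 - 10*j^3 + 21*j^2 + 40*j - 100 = (j - 2)*(j^3 - 8*j^2 + 5*j + 50) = (j - 5)*(j - 2)*(j^2 - 3*j - 10) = (j - 5)^2*(j - 2)*(j + 2)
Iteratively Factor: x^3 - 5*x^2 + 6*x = (x - 3)*(x^2 - 2*x) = x*(x - 3)*(x - 2)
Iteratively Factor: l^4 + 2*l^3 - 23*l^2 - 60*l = (l - 5)*(l^3 + 7*l^2 + 12*l) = (l - 5)*(l + 4)*(l^2 + 3*l) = l*(l - 5)*(l + 4)*(l + 3)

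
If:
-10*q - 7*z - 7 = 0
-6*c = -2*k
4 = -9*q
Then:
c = k/3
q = -4/9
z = -23/63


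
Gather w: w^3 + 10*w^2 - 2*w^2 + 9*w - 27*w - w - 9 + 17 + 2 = w^3 + 8*w^2 - 19*w + 10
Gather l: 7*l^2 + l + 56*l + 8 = 7*l^2 + 57*l + 8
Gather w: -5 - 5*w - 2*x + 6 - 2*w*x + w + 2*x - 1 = w*(-2*x - 4)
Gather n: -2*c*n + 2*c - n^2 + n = 2*c - n^2 + n*(1 - 2*c)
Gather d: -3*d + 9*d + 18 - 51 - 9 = 6*d - 42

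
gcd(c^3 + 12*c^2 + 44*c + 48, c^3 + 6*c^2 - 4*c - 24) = c^2 + 8*c + 12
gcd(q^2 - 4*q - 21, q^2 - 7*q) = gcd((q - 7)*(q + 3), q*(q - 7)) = q - 7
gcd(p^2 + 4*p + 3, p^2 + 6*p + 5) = p + 1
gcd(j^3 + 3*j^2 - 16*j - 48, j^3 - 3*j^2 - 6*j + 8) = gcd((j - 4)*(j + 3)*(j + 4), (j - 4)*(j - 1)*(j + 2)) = j - 4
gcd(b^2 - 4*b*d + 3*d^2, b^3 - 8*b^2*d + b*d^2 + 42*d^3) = b - 3*d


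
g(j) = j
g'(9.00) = 1.00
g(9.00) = 9.00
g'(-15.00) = 1.00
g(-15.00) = -15.00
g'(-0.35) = 1.00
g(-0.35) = -0.35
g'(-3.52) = 1.00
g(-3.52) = -3.52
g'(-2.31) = 1.00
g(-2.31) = -2.31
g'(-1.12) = 1.00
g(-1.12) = -1.12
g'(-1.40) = 1.00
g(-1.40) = -1.40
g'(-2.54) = 1.00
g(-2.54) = -2.54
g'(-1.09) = 1.00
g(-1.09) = -1.09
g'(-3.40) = 1.00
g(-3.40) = -3.40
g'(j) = 1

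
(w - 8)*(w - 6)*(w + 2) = w^3 - 12*w^2 + 20*w + 96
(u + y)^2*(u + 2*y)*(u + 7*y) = u^4 + 11*u^3*y + 33*u^2*y^2 + 37*u*y^3 + 14*y^4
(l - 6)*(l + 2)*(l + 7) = l^3 + 3*l^2 - 40*l - 84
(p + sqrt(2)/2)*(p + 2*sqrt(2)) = p^2 + 5*sqrt(2)*p/2 + 2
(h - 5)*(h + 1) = h^2 - 4*h - 5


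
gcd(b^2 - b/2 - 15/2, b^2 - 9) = b - 3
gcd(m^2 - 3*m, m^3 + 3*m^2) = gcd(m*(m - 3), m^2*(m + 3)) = m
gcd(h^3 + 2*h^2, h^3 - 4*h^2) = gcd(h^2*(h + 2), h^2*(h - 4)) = h^2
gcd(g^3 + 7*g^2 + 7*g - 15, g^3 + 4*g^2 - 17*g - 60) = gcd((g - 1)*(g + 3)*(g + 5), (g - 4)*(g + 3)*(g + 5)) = g^2 + 8*g + 15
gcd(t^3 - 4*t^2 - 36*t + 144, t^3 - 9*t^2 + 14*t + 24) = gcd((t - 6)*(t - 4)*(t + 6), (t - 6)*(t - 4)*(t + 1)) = t^2 - 10*t + 24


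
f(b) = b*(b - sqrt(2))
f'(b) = 2*b - sqrt(2)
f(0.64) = -0.50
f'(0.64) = -0.13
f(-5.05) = 32.64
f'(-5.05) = -11.51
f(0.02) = -0.03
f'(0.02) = -1.37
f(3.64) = 8.10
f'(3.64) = 5.87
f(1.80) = 0.69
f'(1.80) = 2.19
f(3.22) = 5.81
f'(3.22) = 5.03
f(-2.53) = 9.98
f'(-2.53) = -6.47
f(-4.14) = 22.99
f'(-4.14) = -9.69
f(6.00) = 27.51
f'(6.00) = 10.59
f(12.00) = 127.03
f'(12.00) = 22.59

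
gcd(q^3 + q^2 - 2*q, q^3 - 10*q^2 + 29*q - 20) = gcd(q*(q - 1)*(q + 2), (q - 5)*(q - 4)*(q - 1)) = q - 1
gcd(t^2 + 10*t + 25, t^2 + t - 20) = t + 5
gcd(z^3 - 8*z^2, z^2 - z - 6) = 1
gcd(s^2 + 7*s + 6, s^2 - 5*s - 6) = s + 1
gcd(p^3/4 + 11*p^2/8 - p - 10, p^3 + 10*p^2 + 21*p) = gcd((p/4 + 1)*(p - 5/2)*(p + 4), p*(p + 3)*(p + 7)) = 1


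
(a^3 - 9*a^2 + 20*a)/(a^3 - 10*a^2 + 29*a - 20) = a/(a - 1)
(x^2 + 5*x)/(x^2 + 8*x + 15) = x/(x + 3)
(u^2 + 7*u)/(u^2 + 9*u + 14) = u/(u + 2)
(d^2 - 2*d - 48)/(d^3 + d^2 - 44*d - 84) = (d - 8)/(d^2 - 5*d - 14)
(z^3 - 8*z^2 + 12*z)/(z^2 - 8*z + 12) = z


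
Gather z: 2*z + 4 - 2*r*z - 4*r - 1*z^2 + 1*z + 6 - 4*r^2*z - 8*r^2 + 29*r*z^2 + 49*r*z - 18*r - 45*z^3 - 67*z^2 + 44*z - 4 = -8*r^2 - 22*r - 45*z^3 + z^2*(29*r - 68) + z*(-4*r^2 + 47*r + 47) + 6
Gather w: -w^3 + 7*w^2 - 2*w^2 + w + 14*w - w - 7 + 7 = -w^3 + 5*w^2 + 14*w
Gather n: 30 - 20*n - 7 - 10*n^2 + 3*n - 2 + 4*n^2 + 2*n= -6*n^2 - 15*n + 21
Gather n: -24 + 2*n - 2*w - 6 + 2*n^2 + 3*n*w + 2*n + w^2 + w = 2*n^2 + n*(3*w + 4) + w^2 - w - 30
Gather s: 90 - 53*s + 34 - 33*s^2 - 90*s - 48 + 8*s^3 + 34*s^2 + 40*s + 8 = 8*s^3 + s^2 - 103*s + 84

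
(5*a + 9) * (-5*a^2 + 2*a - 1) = -25*a^3 - 35*a^2 + 13*a - 9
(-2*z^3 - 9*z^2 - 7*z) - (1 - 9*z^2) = -2*z^3 - 7*z - 1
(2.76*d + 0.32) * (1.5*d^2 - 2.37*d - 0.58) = 4.14*d^3 - 6.0612*d^2 - 2.3592*d - 0.1856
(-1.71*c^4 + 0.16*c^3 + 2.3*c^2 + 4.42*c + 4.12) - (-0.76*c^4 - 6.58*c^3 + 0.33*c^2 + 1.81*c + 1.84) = -0.95*c^4 + 6.74*c^3 + 1.97*c^2 + 2.61*c + 2.28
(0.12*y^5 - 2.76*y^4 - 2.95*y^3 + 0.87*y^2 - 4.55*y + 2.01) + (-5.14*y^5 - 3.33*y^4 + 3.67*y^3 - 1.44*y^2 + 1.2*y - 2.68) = -5.02*y^5 - 6.09*y^4 + 0.72*y^3 - 0.57*y^2 - 3.35*y - 0.67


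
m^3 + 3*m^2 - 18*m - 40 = (m - 4)*(m + 2)*(m + 5)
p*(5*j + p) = 5*j*p + p^2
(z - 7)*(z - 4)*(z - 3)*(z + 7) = z^4 - 7*z^3 - 37*z^2 + 343*z - 588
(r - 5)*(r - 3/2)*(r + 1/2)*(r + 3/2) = r^4 - 9*r^3/2 - 19*r^2/4 + 81*r/8 + 45/8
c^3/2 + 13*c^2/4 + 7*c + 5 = (c/2 + 1)*(c + 2)*(c + 5/2)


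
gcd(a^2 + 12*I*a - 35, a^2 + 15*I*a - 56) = a + 7*I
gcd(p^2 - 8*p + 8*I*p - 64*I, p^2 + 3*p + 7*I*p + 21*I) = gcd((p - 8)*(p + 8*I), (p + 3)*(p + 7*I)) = 1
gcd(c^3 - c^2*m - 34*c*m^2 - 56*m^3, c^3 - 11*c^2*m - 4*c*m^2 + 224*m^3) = c^2 - 3*c*m - 28*m^2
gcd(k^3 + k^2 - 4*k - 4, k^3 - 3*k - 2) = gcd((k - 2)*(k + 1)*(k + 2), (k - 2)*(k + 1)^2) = k^2 - k - 2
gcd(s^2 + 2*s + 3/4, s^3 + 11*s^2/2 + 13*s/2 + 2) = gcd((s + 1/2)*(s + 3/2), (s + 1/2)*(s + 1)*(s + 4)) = s + 1/2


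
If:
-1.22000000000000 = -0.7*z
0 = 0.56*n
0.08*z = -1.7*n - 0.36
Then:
No Solution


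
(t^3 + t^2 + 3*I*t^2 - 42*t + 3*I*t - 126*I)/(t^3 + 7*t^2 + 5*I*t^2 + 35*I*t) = (t^2 + 3*t*(-2 + I) - 18*I)/(t*(t + 5*I))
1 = 1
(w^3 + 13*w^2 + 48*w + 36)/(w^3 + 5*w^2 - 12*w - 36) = (w^2 + 7*w + 6)/(w^2 - w - 6)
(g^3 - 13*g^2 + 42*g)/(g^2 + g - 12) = g*(g^2 - 13*g + 42)/(g^2 + g - 12)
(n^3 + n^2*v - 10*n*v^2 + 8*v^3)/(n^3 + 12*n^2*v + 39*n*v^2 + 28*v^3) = (n^2 - 3*n*v + 2*v^2)/(n^2 + 8*n*v + 7*v^2)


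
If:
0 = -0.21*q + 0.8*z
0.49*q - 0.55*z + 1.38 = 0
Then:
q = -3.99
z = -1.05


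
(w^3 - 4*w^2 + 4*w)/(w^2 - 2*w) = w - 2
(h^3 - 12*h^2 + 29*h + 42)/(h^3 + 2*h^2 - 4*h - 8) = (h^3 - 12*h^2 + 29*h + 42)/(h^3 + 2*h^2 - 4*h - 8)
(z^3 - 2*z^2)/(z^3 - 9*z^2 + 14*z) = z/(z - 7)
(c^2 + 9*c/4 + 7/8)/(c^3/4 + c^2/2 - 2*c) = (8*c^2 + 18*c + 7)/(2*c*(c^2 + 2*c - 8))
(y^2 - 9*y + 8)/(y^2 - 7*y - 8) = (y - 1)/(y + 1)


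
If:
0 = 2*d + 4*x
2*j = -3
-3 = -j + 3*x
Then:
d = 3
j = -3/2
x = -3/2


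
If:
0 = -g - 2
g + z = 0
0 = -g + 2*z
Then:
No Solution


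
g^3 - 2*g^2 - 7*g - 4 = (g - 4)*(g + 1)^2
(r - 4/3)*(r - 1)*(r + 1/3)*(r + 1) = r^4 - r^3 - 13*r^2/9 + r + 4/9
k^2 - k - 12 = (k - 4)*(k + 3)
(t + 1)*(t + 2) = t^2 + 3*t + 2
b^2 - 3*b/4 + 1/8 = (b - 1/2)*(b - 1/4)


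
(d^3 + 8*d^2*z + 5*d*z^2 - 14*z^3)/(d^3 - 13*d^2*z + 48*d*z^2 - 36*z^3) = (d^2 + 9*d*z + 14*z^2)/(d^2 - 12*d*z + 36*z^2)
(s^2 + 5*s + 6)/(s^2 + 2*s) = (s + 3)/s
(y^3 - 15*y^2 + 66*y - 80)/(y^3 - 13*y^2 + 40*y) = (y - 2)/y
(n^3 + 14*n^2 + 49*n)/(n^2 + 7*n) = n + 7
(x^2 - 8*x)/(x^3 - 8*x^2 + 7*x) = (x - 8)/(x^2 - 8*x + 7)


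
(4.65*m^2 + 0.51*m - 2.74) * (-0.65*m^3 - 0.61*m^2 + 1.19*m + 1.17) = -3.0225*m^5 - 3.168*m^4 + 7.0034*m^3 + 7.7188*m^2 - 2.6639*m - 3.2058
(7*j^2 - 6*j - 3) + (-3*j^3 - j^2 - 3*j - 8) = -3*j^3 + 6*j^2 - 9*j - 11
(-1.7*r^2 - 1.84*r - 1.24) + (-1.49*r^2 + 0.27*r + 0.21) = -3.19*r^2 - 1.57*r - 1.03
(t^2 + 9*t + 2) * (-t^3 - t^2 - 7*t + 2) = -t^5 - 10*t^4 - 18*t^3 - 63*t^2 + 4*t + 4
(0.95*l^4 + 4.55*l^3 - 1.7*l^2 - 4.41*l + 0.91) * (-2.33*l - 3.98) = -2.2135*l^5 - 14.3825*l^4 - 14.148*l^3 + 17.0413*l^2 + 15.4315*l - 3.6218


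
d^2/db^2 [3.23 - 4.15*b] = 0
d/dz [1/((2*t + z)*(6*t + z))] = 2*(-4*t - z)/(144*t^4 + 192*t^3*z + 88*t^2*z^2 + 16*t*z^3 + z^4)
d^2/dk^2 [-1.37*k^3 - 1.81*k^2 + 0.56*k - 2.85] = -8.22*k - 3.62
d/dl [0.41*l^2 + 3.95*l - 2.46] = 0.82*l + 3.95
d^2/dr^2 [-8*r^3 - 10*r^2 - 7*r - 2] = -48*r - 20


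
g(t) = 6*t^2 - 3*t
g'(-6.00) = -75.00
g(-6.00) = 234.00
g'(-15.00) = -183.00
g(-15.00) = 1395.00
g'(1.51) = 15.12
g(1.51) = 9.15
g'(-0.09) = -4.08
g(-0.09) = 0.32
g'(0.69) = 5.28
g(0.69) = 0.79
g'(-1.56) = -21.72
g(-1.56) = 19.28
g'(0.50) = 3.00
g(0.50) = 0.00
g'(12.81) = 150.72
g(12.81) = 946.15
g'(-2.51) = -33.12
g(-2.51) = 45.33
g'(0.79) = 6.48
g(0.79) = 1.37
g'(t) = 12*t - 3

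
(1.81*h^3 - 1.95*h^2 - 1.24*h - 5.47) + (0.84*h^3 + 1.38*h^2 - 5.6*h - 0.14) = 2.65*h^3 - 0.57*h^2 - 6.84*h - 5.61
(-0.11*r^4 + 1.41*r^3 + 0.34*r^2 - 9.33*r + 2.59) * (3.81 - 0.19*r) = 0.0209*r^5 - 0.687*r^4 + 5.3075*r^3 + 3.0681*r^2 - 36.0394*r + 9.8679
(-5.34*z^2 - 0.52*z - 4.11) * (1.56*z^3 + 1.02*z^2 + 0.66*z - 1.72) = -8.3304*z^5 - 6.258*z^4 - 10.4664*z^3 + 4.6494*z^2 - 1.8182*z + 7.0692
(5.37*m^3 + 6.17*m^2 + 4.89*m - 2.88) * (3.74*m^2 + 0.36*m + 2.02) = 20.0838*m^5 + 25.009*m^4 + 31.3572*m^3 + 3.4526*m^2 + 8.841*m - 5.8176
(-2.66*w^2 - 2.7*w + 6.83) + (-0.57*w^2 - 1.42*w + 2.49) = -3.23*w^2 - 4.12*w + 9.32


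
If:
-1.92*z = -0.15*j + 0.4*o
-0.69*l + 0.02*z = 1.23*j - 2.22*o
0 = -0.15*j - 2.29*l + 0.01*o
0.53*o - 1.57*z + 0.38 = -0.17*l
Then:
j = -1.17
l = 0.07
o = -0.63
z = 0.04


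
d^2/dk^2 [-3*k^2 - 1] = -6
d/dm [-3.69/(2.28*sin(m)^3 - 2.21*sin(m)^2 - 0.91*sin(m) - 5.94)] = (25.2396*sin(m)^2 - 16.3098*sin(m) - 3.3579)*cos(m)/(-2.28*sin(m)^3 + 2.21*sin(m)^2 + 0.91*sin(m) + 5.94)^2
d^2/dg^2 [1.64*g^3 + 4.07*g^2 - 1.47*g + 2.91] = 9.84*g + 8.14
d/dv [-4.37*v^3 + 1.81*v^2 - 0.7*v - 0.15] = -13.11*v^2 + 3.62*v - 0.7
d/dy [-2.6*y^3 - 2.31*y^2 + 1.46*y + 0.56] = -7.8*y^2 - 4.62*y + 1.46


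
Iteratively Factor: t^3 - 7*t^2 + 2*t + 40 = (t - 5)*(t^2 - 2*t - 8) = (t - 5)*(t + 2)*(t - 4)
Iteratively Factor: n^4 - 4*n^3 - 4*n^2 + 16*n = (n - 2)*(n^3 - 2*n^2 - 8*n) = (n - 2)*(n + 2)*(n^2 - 4*n) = n*(n - 2)*(n + 2)*(n - 4)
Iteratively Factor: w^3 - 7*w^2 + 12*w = (w)*(w^2 - 7*w + 12) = w*(w - 3)*(w - 4)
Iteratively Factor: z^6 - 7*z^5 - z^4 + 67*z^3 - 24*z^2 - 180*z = (z - 3)*(z^5 - 4*z^4 - 13*z^3 + 28*z^2 + 60*z) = (z - 3)*(z + 2)*(z^4 - 6*z^3 - z^2 + 30*z) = (z - 3)^2*(z + 2)*(z^3 - 3*z^2 - 10*z) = (z - 5)*(z - 3)^2*(z + 2)*(z^2 + 2*z) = (z - 5)*(z - 3)^2*(z + 2)^2*(z)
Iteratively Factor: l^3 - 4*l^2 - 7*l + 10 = (l + 2)*(l^2 - 6*l + 5) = (l - 1)*(l + 2)*(l - 5)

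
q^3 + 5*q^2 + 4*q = q*(q + 1)*(q + 4)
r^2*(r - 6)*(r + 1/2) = r^4 - 11*r^3/2 - 3*r^2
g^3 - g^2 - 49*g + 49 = (g - 7)*(g - 1)*(g + 7)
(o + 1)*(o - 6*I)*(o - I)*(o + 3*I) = o^4 + o^3 - 4*I*o^3 + 15*o^2 - 4*I*o^2 + 15*o - 18*I*o - 18*I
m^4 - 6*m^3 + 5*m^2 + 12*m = m*(m - 4)*(m - 3)*(m + 1)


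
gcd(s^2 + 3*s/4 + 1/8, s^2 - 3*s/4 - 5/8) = s + 1/2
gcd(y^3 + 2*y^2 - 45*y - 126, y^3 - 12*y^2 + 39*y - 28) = y - 7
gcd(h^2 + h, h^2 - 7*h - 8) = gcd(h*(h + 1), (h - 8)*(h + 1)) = h + 1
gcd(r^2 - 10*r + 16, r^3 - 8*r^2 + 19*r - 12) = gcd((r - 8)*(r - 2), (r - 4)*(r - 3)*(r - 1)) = 1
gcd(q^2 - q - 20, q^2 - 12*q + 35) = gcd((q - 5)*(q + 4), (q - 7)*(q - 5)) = q - 5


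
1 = 1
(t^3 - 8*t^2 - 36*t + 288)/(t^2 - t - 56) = (t^2 - 36)/(t + 7)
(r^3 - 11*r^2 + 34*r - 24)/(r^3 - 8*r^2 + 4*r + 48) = (r - 1)/(r + 2)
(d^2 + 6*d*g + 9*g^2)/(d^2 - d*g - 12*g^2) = (d + 3*g)/(d - 4*g)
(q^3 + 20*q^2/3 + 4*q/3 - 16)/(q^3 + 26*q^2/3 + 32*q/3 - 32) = (q + 2)/(q + 4)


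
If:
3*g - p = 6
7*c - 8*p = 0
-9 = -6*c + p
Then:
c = 72/41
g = 103/41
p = 63/41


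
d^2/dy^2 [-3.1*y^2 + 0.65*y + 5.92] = -6.20000000000000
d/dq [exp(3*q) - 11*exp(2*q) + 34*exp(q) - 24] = (3*exp(2*q) - 22*exp(q) + 34)*exp(q)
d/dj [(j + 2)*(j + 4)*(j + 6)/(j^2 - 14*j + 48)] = (j^4 - 28*j^3 - 68*j^2 + 1056*j + 2784)/(j^4 - 28*j^3 + 292*j^2 - 1344*j + 2304)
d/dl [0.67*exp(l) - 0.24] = 0.67*exp(l)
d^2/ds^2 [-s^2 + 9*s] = -2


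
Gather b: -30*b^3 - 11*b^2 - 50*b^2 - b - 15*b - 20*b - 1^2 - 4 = -30*b^3 - 61*b^2 - 36*b - 5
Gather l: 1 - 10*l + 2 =3 - 10*l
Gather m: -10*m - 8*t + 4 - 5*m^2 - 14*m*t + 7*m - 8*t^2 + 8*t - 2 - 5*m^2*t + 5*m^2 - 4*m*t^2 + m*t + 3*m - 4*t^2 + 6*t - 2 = -5*m^2*t + m*(-4*t^2 - 13*t) - 12*t^2 + 6*t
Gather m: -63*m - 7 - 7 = -63*m - 14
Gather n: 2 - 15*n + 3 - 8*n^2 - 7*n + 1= -8*n^2 - 22*n + 6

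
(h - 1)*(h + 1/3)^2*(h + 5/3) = h^4 + 4*h^3/3 - 10*h^2/9 - 28*h/27 - 5/27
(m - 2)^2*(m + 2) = m^3 - 2*m^2 - 4*m + 8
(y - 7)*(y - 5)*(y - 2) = y^3 - 14*y^2 + 59*y - 70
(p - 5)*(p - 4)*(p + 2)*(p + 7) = p^4 - 47*p^2 + 54*p + 280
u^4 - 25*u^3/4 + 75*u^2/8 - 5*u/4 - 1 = (u - 4)*(u - 2)*(u - 1/2)*(u + 1/4)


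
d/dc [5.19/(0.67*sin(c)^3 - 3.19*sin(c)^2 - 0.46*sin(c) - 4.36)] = (-10.4319*sin(c)^2 + 33.1122*sin(c) + 2.3874)*cos(c)/(-0.67*sin(c)^3 + 3.19*sin(c)^2 + 0.46*sin(c) + 4.36)^2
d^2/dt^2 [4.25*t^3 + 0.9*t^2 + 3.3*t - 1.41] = 25.5*t + 1.8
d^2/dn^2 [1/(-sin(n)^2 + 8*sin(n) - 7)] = 2*(2*sin(n)^3 - 10*sin(n)^2 + 5*sin(n) + 57)/((sin(n) - 7)^3*(sin(n) - 1)^2)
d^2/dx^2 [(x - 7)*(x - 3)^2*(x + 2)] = 12*x^2 - 66*x + 50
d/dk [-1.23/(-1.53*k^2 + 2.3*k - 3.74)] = (2.829 - 3.7638*k)/(1.53*k^2 - 2.3*k + 3.74)^2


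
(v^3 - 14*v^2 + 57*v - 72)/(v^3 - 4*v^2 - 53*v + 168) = (v - 3)/(v + 7)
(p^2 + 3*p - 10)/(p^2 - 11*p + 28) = (p^2 + 3*p - 10)/(p^2 - 11*p + 28)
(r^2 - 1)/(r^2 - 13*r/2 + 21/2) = 2*(r^2 - 1)/(2*r^2 - 13*r + 21)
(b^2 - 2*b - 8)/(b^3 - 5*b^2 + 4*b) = (b + 2)/(b*(b - 1))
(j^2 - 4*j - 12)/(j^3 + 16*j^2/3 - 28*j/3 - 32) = 3*(j - 6)/(3*j^2 + 10*j - 48)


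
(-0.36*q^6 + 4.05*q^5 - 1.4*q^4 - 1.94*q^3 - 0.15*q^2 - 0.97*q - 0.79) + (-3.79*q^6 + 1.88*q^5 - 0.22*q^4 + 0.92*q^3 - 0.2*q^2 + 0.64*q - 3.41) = -4.15*q^6 + 5.93*q^5 - 1.62*q^4 - 1.02*q^3 - 0.35*q^2 - 0.33*q - 4.2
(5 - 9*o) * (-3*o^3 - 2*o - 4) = 27*o^4 - 15*o^3 + 18*o^2 + 26*o - 20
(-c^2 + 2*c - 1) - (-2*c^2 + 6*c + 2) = c^2 - 4*c - 3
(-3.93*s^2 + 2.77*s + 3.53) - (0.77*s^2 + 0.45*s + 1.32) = -4.7*s^2 + 2.32*s + 2.21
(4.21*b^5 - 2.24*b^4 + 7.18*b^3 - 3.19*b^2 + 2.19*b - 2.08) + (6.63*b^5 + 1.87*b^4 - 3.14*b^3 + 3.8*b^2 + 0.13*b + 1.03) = 10.84*b^5 - 0.37*b^4 + 4.04*b^3 + 0.61*b^2 + 2.32*b - 1.05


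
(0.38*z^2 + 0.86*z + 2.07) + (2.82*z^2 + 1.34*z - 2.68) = 3.2*z^2 + 2.2*z - 0.61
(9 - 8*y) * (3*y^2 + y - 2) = -24*y^3 + 19*y^2 + 25*y - 18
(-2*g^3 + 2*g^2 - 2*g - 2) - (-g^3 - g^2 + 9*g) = -g^3 + 3*g^2 - 11*g - 2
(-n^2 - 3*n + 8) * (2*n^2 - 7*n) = -2*n^4 + n^3 + 37*n^2 - 56*n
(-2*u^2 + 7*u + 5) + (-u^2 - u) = -3*u^2 + 6*u + 5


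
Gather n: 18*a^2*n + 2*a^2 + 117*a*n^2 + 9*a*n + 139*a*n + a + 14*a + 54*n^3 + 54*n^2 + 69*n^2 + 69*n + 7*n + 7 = 2*a^2 + 15*a + 54*n^3 + n^2*(117*a + 123) + n*(18*a^2 + 148*a + 76) + 7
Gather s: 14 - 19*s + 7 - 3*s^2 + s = -3*s^2 - 18*s + 21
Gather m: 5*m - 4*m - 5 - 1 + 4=m - 2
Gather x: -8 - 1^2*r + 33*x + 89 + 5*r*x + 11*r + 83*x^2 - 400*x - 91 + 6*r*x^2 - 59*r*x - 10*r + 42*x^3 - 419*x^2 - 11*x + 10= 42*x^3 + x^2*(6*r - 336) + x*(-54*r - 378)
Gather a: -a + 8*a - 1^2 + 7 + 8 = 7*a + 14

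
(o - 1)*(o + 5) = o^2 + 4*o - 5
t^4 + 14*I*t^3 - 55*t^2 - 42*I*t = t*(t + I)*(t + 6*I)*(t + 7*I)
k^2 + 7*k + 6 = (k + 1)*(k + 6)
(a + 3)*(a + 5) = a^2 + 8*a + 15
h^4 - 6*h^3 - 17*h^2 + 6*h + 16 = (h - 8)*(h - 1)*(h + 1)*(h + 2)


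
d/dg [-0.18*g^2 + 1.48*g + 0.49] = 1.48 - 0.36*g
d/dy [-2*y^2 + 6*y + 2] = 6 - 4*y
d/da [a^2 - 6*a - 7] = 2*a - 6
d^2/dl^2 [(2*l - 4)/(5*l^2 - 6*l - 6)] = 4*((16 - 15*l)*(-5*l^2 + 6*l + 6) - 4*(l - 2)*(5*l - 3)^2)/(-5*l^2 + 6*l + 6)^3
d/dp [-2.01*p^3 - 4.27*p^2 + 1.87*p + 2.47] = -6.03*p^2 - 8.54*p + 1.87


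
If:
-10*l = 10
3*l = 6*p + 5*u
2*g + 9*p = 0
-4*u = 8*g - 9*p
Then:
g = 18/83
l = -1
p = -4/83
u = -45/83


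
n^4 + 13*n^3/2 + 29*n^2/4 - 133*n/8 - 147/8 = (n - 3/2)*(n + 1)*(n + 7/2)^2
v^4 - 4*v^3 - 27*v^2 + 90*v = v*(v - 6)*(v - 3)*(v + 5)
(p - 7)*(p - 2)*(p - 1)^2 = p^4 - 11*p^3 + 33*p^2 - 37*p + 14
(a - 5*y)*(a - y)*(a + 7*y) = a^3 + a^2*y - 37*a*y^2 + 35*y^3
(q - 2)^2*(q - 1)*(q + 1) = q^4 - 4*q^3 + 3*q^2 + 4*q - 4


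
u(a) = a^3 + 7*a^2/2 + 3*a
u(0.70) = 4.16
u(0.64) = 3.62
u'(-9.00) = 183.00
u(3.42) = 91.20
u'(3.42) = 62.03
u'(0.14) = 4.04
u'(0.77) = 10.17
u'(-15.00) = 573.00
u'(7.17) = 207.42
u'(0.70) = 9.37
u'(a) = 3*a^2 + 7*a + 3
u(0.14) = 0.49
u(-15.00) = -2632.50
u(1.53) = 16.36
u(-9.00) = -472.50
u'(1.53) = 20.73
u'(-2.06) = 1.31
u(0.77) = 4.84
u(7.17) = 570.04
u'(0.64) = 8.71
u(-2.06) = -0.07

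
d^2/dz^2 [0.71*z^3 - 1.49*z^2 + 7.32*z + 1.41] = 4.26*z - 2.98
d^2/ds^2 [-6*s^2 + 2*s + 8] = -12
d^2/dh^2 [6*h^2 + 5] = 12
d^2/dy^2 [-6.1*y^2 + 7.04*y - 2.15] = -12.2000000000000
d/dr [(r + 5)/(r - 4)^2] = (-r - 14)/(r - 4)^3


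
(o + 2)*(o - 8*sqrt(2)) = o^2 - 8*sqrt(2)*o + 2*o - 16*sqrt(2)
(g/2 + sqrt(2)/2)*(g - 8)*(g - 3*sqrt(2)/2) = g^3/2 - 4*g^2 - sqrt(2)*g^2/4 - 3*g/2 + 2*sqrt(2)*g + 12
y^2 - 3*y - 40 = (y - 8)*(y + 5)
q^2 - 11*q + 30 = (q - 6)*(q - 5)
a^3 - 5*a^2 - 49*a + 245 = (a - 7)*(a - 5)*(a + 7)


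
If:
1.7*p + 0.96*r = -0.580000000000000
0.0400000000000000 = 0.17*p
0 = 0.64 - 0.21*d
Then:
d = 3.05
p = 0.24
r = -1.02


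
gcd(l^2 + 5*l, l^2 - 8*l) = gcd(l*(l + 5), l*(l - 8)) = l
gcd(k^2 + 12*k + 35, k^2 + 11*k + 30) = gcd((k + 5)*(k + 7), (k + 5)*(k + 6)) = k + 5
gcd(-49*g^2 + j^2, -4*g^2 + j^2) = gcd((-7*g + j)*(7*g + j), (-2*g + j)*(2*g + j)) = 1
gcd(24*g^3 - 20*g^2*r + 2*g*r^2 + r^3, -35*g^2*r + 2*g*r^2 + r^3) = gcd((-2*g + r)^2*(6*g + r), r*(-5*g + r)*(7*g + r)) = 1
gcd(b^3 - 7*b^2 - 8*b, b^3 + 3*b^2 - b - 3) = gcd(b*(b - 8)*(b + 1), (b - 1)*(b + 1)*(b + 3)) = b + 1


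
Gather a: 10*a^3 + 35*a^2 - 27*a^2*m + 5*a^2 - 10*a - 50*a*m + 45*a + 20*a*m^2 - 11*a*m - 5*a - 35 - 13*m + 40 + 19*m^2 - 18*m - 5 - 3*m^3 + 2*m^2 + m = 10*a^3 + a^2*(40 - 27*m) + a*(20*m^2 - 61*m + 30) - 3*m^3 + 21*m^2 - 30*m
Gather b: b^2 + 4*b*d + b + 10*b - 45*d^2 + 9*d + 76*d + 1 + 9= b^2 + b*(4*d + 11) - 45*d^2 + 85*d + 10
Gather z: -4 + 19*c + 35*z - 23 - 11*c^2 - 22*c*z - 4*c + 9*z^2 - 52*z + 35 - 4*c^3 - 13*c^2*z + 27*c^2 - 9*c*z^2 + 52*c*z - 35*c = -4*c^3 + 16*c^2 - 20*c + z^2*(9 - 9*c) + z*(-13*c^2 + 30*c - 17) + 8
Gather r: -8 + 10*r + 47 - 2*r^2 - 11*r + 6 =-2*r^2 - r + 45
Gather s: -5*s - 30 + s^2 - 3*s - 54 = s^2 - 8*s - 84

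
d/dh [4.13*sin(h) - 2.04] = 4.13*cos(h)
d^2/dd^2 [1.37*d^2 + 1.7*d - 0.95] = 2.74000000000000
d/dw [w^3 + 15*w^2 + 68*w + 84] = 3*w^2 + 30*w + 68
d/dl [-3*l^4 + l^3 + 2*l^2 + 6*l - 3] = -12*l^3 + 3*l^2 + 4*l + 6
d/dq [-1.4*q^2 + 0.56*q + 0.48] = 0.56 - 2.8*q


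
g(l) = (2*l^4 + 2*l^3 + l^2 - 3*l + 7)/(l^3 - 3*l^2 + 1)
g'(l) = (-3*l^2 + 6*l)*(2*l^4 + 2*l^3 + l^2 - 3*l + 7)/(l^3 - 3*l^2 + 1)^2 + (8*l^3 + 6*l^2 + 2*l - 3)/(l^3 - 3*l^2 + 1)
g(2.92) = 635.32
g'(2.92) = -15310.33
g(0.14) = 7.00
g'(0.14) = 3.06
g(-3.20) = -2.74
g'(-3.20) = 1.18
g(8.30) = 29.19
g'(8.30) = 1.15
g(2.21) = -26.08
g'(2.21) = -53.66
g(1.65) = -10.68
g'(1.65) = -12.73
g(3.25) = 82.29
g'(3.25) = -181.69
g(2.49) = -52.49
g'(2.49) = -164.11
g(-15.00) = -23.41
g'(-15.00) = 1.92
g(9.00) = 30.06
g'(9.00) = 1.34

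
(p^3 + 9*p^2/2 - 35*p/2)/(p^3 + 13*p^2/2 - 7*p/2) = (2*p - 5)/(2*p - 1)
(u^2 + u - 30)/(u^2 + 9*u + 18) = (u - 5)/(u + 3)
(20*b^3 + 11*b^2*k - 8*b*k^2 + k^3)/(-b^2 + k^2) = (-20*b^2 + 9*b*k - k^2)/(b - k)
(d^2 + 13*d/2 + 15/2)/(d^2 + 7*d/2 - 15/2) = (2*d + 3)/(2*d - 3)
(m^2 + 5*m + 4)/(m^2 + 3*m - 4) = (m + 1)/(m - 1)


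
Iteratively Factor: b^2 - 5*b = (b - 5)*(b)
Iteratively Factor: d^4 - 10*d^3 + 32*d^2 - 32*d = (d - 4)*(d^3 - 6*d^2 + 8*d) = (d - 4)*(d - 2)*(d^2 - 4*d) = d*(d - 4)*(d - 2)*(d - 4)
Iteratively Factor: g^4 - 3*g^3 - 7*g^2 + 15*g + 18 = (g + 1)*(g^3 - 4*g^2 - 3*g + 18) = (g - 3)*(g + 1)*(g^2 - g - 6) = (g - 3)*(g + 1)*(g + 2)*(g - 3)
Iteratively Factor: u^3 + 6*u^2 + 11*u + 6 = (u + 2)*(u^2 + 4*u + 3) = (u + 1)*(u + 2)*(u + 3)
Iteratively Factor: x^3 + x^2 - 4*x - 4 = (x + 1)*(x^2 - 4) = (x - 2)*(x + 1)*(x + 2)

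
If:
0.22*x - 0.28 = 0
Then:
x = 1.27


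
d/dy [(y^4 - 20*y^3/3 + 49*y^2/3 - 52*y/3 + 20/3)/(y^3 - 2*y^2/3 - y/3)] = (9*y^4 + 6*y^3 - 113*y^2 + 120*y + 20)/(y^2*(9*y^2 + 6*y + 1))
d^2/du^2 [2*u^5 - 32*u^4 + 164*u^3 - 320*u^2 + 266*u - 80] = 40*u^3 - 384*u^2 + 984*u - 640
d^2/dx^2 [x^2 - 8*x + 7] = 2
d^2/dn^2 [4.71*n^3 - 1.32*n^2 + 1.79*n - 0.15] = 28.26*n - 2.64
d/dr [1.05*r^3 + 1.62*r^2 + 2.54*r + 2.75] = 3.15*r^2 + 3.24*r + 2.54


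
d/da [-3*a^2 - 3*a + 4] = -6*a - 3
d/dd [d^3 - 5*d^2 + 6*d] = 3*d^2 - 10*d + 6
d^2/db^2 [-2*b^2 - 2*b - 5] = -4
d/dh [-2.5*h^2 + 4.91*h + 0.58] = 4.91 - 5.0*h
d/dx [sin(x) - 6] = cos(x)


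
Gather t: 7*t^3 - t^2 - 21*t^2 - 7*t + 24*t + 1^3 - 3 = 7*t^3 - 22*t^2 + 17*t - 2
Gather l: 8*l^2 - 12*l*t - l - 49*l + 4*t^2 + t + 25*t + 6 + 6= 8*l^2 + l*(-12*t - 50) + 4*t^2 + 26*t + 12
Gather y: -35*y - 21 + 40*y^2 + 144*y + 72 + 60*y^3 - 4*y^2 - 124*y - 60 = 60*y^3 + 36*y^2 - 15*y - 9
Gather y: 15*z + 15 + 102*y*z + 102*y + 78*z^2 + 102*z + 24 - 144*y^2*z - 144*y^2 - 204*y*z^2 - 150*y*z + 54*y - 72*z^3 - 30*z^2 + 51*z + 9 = y^2*(-144*z - 144) + y*(-204*z^2 - 48*z + 156) - 72*z^3 + 48*z^2 + 168*z + 48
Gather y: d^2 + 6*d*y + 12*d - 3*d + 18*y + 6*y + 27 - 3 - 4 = d^2 + 9*d + y*(6*d + 24) + 20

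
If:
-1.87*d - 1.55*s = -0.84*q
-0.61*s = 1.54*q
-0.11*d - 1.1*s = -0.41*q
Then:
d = 0.00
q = 0.00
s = 0.00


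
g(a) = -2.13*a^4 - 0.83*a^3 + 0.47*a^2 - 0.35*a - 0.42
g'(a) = -8.52*a^3 - 2.49*a^2 + 0.94*a - 0.35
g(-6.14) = -2815.71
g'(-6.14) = 1872.18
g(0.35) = -0.55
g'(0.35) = -0.69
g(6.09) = -3102.46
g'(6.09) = -2011.36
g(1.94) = -35.56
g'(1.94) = -70.11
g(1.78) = -25.62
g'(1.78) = -54.62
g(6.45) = -3892.38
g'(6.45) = -2384.10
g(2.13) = -50.90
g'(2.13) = -91.98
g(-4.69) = -933.37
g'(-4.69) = 819.41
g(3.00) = -192.18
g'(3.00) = -249.98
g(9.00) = -14545.50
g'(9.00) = -6404.66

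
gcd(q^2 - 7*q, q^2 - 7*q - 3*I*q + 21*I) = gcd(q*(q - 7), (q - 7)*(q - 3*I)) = q - 7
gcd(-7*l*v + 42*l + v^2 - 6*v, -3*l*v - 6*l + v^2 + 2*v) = 1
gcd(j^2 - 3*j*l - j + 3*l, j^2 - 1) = j - 1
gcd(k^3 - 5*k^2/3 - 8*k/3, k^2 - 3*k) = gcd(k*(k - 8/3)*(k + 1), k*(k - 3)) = k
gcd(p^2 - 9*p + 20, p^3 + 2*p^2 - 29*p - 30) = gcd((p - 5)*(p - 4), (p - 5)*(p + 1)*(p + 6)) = p - 5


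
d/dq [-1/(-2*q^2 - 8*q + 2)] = (-q - 2)/(q^2 + 4*q - 1)^2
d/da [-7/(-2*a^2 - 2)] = -7*a/(a^2 + 1)^2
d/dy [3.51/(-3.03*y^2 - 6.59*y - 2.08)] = (21.2706*y + 23.1309)/(3.03*y^2 + 6.59*y + 2.08)^2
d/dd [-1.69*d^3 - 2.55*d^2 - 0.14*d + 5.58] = -5.07*d^2 - 5.1*d - 0.14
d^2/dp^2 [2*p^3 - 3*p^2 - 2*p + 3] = 12*p - 6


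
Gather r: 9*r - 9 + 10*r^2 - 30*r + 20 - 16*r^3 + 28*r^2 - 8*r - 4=-16*r^3 + 38*r^2 - 29*r + 7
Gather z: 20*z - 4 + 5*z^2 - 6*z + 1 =5*z^2 + 14*z - 3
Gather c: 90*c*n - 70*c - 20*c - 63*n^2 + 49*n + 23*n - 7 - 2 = c*(90*n - 90) - 63*n^2 + 72*n - 9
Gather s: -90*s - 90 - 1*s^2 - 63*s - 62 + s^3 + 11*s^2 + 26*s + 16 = s^3 + 10*s^2 - 127*s - 136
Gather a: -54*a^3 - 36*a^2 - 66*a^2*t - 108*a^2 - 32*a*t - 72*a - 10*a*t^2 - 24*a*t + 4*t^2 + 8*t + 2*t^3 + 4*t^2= -54*a^3 + a^2*(-66*t - 144) + a*(-10*t^2 - 56*t - 72) + 2*t^3 + 8*t^2 + 8*t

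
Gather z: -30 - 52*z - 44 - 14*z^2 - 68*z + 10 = -14*z^2 - 120*z - 64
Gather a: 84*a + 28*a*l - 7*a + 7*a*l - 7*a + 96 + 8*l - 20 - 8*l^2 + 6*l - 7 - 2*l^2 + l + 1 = a*(35*l + 70) - 10*l^2 + 15*l + 70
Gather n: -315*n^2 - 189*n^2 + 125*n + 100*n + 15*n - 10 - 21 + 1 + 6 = -504*n^2 + 240*n - 24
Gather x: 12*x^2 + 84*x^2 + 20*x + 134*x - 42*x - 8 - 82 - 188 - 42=96*x^2 + 112*x - 320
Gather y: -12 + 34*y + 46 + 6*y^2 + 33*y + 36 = 6*y^2 + 67*y + 70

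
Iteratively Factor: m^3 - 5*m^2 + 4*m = (m - 4)*(m^2 - m) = m*(m - 4)*(m - 1)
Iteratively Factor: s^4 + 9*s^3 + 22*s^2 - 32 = (s + 4)*(s^3 + 5*s^2 + 2*s - 8) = (s + 4)^2*(s^2 + s - 2) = (s + 2)*(s + 4)^2*(s - 1)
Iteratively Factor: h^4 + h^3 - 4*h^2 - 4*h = (h)*(h^3 + h^2 - 4*h - 4) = h*(h + 1)*(h^2 - 4) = h*(h + 1)*(h + 2)*(h - 2)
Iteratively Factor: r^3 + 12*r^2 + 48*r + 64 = (r + 4)*(r^2 + 8*r + 16) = (r + 4)^2*(r + 4)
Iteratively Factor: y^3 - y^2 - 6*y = (y + 2)*(y^2 - 3*y) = (y - 3)*(y + 2)*(y)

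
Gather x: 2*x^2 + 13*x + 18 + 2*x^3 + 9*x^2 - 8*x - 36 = 2*x^3 + 11*x^2 + 5*x - 18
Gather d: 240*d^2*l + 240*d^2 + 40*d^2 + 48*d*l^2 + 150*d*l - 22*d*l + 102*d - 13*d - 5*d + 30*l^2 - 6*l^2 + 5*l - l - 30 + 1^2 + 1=d^2*(240*l + 280) + d*(48*l^2 + 128*l + 84) + 24*l^2 + 4*l - 28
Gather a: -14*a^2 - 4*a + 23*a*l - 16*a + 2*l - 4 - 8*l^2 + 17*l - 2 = -14*a^2 + a*(23*l - 20) - 8*l^2 + 19*l - 6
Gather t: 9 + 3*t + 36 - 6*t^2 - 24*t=-6*t^2 - 21*t + 45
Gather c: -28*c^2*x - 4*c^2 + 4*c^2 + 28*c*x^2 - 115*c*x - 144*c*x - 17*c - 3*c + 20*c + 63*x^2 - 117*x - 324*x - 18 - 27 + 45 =-28*c^2*x + c*(28*x^2 - 259*x) + 63*x^2 - 441*x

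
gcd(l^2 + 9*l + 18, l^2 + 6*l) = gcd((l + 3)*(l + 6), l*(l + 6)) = l + 6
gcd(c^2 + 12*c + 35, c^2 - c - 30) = c + 5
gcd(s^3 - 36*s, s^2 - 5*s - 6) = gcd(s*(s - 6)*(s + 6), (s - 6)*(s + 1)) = s - 6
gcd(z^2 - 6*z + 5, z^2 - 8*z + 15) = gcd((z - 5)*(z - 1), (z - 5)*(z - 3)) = z - 5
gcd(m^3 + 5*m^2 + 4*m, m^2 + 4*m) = m^2 + 4*m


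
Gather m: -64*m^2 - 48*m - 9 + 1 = -64*m^2 - 48*m - 8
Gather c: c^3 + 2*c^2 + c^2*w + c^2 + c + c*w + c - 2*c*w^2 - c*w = c^3 + c^2*(w + 3) + c*(2 - 2*w^2)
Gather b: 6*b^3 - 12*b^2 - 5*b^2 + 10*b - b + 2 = 6*b^3 - 17*b^2 + 9*b + 2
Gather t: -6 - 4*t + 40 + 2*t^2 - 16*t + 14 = 2*t^2 - 20*t + 48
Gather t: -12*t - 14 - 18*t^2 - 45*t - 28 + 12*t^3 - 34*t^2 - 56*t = 12*t^3 - 52*t^2 - 113*t - 42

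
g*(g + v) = g^2 + g*v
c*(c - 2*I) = c^2 - 2*I*c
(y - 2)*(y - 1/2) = y^2 - 5*y/2 + 1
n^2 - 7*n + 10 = (n - 5)*(n - 2)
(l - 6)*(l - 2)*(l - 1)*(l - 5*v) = l^4 - 5*l^3*v - 9*l^3 + 45*l^2*v + 20*l^2 - 100*l*v - 12*l + 60*v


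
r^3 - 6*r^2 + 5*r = r*(r - 5)*(r - 1)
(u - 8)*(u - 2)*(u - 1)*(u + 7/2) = u^4 - 15*u^3/2 - 25*u^2/2 + 75*u - 56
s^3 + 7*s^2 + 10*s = s*(s + 2)*(s + 5)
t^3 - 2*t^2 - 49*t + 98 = (t - 7)*(t - 2)*(t + 7)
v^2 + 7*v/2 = v*(v + 7/2)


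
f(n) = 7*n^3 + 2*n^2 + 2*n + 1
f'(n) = 21*n^2 + 4*n + 2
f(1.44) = 28.93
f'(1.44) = 51.31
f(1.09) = 14.62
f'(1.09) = 31.31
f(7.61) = 3217.02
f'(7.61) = 1248.59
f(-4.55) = -626.07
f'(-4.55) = 418.55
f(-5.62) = -1189.60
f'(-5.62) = 642.79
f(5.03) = 952.51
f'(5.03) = 553.44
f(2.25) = 95.36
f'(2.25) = 117.31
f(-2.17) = -65.45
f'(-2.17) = 92.21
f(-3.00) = -176.00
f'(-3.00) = 179.00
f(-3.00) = -176.00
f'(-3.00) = 179.00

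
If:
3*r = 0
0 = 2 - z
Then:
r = 0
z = 2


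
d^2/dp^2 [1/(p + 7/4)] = 128/(4*p + 7)^3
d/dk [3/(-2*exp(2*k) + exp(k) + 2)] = (12*exp(k) - 3)*exp(k)/(-2*exp(2*k) + exp(k) + 2)^2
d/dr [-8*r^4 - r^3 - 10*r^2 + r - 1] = -32*r^3 - 3*r^2 - 20*r + 1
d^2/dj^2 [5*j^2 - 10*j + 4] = 10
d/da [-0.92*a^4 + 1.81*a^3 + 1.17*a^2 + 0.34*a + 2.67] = -3.68*a^3 + 5.43*a^2 + 2.34*a + 0.34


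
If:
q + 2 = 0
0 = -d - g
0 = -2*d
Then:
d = 0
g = 0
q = -2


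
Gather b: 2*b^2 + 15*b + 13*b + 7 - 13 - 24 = 2*b^2 + 28*b - 30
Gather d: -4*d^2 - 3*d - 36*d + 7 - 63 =-4*d^2 - 39*d - 56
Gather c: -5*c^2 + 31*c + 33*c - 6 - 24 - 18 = -5*c^2 + 64*c - 48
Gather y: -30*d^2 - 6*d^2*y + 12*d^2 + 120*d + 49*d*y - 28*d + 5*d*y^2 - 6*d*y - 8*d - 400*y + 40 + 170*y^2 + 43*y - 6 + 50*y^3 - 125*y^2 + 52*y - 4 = -18*d^2 + 84*d + 50*y^3 + y^2*(5*d + 45) + y*(-6*d^2 + 43*d - 305) + 30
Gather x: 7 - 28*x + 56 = 63 - 28*x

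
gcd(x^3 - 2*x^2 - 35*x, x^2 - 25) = x + 5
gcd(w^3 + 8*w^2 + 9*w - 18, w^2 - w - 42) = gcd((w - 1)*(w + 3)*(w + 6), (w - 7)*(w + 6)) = w + 6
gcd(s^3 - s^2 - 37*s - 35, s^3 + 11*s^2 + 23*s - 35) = s + 5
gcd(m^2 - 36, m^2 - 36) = m^2 - 36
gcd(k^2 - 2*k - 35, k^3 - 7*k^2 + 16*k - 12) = 1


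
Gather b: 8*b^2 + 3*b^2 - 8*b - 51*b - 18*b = 11*b^2 - 77*b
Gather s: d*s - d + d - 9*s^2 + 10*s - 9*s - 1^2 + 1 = -9*s^2 + s*(d + 1)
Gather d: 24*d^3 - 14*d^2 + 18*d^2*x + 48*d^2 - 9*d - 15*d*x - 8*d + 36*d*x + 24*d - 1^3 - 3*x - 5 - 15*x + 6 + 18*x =24*d^3 + d^2*(18*x + 34) + d*(21*x + 7)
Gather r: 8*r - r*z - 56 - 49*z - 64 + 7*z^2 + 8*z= r*(8 - z) + 7*z^2 - 41*z - 120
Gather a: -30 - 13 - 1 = -44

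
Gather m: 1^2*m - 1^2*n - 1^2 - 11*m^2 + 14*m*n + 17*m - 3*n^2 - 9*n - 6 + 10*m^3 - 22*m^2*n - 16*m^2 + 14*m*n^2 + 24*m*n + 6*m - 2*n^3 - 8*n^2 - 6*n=10*m^3 + m^2*(-22*n - 27) + m*(14*n^2 + 38*n + 24) - 2*n^3 - 11*n^2 - 16*n - 7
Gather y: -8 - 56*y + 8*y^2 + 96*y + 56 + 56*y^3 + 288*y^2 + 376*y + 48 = 56*y^3 + 296*y^2 + 416*y + 96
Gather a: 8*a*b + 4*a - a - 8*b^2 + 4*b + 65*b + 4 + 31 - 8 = a*(8*b + 3) - 8*b^2 + 69*b + 27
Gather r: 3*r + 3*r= 6*r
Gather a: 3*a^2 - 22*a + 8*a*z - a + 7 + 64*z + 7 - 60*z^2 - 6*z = 3*a^2 + a*(8*z - 23) - 60*z^2 + 58*z + 14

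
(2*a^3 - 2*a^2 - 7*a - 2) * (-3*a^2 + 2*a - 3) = -6*a^5 + 10*a^4 + 11*a^3 - 2*a^2 + 17*a + 6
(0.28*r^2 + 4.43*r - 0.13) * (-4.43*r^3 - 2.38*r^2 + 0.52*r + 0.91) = -1.2404*r^5 - 20.2913*r^4 - 9.8219*r^3 + 2.8678*r^2 + 3.9637*r - 0.1183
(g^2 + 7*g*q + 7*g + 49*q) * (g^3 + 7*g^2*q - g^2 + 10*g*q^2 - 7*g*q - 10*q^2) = g^5 + 14*g^4*q + 6*g^4 + 59*g^3*q^2 + 84*g^3*q - 7*g^3 + 70*g^2*q^3 + 354*g^2*q^2 - 98*g^2*q + 420*g*q^3 - 413*g*q^2 - 490*q^3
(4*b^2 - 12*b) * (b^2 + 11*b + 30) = 4*b^4 + 32*b^3 - 12*b^2 - 360*b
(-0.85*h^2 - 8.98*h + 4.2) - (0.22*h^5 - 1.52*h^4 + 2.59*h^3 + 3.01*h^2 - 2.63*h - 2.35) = -0.22*h^5 + 1.52*h^4 - 2.59*h^3 - 3.86*h^2 - 6.35*h + 6.55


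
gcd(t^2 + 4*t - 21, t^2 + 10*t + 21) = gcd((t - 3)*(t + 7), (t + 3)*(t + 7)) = t + 7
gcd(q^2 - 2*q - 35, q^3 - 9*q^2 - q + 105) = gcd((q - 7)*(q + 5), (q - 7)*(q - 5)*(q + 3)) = q - 7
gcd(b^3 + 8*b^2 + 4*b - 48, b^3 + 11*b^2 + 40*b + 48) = b + 4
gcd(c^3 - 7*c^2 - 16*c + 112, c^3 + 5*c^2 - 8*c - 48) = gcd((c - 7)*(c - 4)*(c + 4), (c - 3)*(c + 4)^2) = c + 4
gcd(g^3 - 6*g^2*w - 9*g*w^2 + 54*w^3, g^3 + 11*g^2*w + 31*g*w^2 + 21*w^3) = g + 3*w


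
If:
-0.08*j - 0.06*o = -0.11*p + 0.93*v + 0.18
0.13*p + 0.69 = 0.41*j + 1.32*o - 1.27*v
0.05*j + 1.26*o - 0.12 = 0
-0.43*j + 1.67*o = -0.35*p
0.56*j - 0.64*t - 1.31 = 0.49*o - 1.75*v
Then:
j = 2.77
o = -0.01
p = 3.47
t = 0.33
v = -0.02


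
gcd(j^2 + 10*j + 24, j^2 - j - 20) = j + 4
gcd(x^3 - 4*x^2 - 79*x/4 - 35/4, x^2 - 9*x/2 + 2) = 1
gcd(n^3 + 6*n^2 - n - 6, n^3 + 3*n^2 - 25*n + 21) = n - 1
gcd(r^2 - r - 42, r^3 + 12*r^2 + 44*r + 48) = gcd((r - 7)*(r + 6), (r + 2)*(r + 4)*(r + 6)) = r + 6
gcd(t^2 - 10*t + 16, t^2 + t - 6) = t - 2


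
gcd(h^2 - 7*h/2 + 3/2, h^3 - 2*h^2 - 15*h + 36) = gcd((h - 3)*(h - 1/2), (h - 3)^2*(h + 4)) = h - 3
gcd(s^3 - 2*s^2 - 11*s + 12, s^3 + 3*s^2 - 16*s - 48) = s^2 - s - 12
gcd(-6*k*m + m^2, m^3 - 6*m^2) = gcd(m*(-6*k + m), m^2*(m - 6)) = m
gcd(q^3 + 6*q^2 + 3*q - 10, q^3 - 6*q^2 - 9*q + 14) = q^2 + q - 2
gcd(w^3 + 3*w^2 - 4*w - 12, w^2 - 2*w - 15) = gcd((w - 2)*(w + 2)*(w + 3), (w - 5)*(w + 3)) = w + 3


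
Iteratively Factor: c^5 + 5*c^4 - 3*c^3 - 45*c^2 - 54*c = (c + 3)*(c^4 + 2*c^3 - 9*c^2 - 18*c) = (c + 2)*(c + 3)*(c^3 - 9*c) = (c + 2)*(c + 3)^2*(c^2 - 3*c) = c*(c + 2)*(c + 3)^2*(c - 3)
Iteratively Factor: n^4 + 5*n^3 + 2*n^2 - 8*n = (n)*(n^3 + 5*n^2 + 2*n - 8) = n*(n + 4)*(n^2 + n - 2) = n*(n + 2)*(n + 4)*(n - 1)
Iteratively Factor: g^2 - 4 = (g - 2)*(g + 2)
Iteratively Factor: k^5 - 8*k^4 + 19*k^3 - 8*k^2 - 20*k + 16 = (k + 1)*(k^4 - 9*k^3 + 28*k^2 - 36*k + 16) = (k - 2)*(k + 1)*(k^3 - 7*k^2 + 14*k - 8) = (k - 2)^2*(k + 1)*(k^2 - 5*k + 4) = (k - 2)^2*(k - 1)*(k + 1)*(k - 4)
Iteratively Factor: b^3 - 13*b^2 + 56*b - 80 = (b - 4)*(b^2 - 9*b + 20) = (b - 4)^2*(b - 5)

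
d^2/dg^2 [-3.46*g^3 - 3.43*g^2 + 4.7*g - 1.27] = -20.76*g - 6.86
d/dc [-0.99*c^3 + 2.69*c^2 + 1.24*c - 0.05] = -2.97*c^2 + 5.38*c + 1.24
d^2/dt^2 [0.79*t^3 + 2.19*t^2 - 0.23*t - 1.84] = 4.74*t + 4.38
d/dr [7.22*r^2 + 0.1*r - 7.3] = 14.44*r + 0.1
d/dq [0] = 0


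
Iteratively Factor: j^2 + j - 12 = (j + 4)*(j - 3)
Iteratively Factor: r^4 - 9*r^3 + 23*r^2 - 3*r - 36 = (r - 3)*(r^3 - 6*r^2 + 5*r + 12) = (r - 3)*(r + 1)*(r^2 - 7*r + 12) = (r - 3)^2*(r + 1)*(r - 4)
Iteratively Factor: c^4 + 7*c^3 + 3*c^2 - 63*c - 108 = (c + 4)*(c^3 + 3*c^2 - 9*c - 27) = (c + 3)*(c + 4)*(c^2 - 9) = (c - 3)*(c + 3)*(c + 4)*(c + 3)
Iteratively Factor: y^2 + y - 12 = (y - 3)*(y + 4)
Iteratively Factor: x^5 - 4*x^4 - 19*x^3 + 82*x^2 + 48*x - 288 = (x + 4)*(x^4 - 8*x^3 + 13*x^2 + 30*x - 72) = (x - 3)*(x + 4)*(x^3 - 5*x^2 - 2*x + 24) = (x - 4)*(x - 3)*(x + 4)*(x^2 - x - 6) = (x - 4)*(x - 3)*(x + 2)*(x + 4)*(x - 3)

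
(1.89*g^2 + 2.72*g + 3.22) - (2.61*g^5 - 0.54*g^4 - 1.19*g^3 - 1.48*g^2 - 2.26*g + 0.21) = -2.61*g^5 + 0.54*g^4 + 1.19*g^3 + 3.37*g^2 + 4.98*g + 3.01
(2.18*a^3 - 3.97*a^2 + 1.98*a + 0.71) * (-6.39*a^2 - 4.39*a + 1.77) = -13.9302*a^5 + 15.7981*a^4 + 8.6347*a^3 - 20.256*a^2 + 0.3877*a + 1.2567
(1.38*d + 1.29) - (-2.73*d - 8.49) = 4.11*d + 9.78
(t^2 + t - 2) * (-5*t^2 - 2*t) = -5*t^4 - 7*t^3 + 8*t^2 + 4*t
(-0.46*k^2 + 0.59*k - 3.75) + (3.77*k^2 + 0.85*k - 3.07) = 3.31*k^2 + 1.44*k - 6.82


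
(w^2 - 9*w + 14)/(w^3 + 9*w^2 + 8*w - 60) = (w - 7)/(w^2 + 11*w + 30)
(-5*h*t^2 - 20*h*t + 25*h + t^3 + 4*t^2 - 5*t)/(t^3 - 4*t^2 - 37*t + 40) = (-5*h + t)/(t - 8)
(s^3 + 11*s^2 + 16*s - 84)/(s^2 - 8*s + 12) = (s^2 + 13*s + 42)/(s - 6)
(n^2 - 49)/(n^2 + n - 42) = (n - 7)/(n - 6)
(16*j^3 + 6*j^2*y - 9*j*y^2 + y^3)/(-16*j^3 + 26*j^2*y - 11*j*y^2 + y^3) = (j + y)/(-j + y)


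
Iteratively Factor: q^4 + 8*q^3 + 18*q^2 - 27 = (q + 3)*(q^3 + 5*q^2 + 3*q - 9) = (q + 3)^2*(q^2 + 2*q - 3) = (q + 3)^3*(q - 1)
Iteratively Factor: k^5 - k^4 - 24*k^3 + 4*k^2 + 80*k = (k)*(k^4 - k^3 - 24*k^2 + 4*k + 80) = k*(k - 2)*(k^3 + k^2 - 22*k - 40) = k*(k - 5)*(k - 2)*(k^2 + 6*k + 8) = k*(k - 5)*(k - 2)*(k + 2)*(k + 4)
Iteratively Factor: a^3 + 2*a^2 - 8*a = (a - 2)*(a^2 + 4*a) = a*(a - 2)*(a + 4)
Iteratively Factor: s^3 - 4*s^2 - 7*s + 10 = (s - 1)*(s^2 - 3*s - 10) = (s - 1)*(s + 2)*(s - 5)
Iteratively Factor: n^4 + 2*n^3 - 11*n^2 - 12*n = (n + 1)*(n^3 + n^2 - 12*n) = n*(n + 1)*(n^2 + n - 12) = n*(n + 1)*(n + 4)*(n - 3)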